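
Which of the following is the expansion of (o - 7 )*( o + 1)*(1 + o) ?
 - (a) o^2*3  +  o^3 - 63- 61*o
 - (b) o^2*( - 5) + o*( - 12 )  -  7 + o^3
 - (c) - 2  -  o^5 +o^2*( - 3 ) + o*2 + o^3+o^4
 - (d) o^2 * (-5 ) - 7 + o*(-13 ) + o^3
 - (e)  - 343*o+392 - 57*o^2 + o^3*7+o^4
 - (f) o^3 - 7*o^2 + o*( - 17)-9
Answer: d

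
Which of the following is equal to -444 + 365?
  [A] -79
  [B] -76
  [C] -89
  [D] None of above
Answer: A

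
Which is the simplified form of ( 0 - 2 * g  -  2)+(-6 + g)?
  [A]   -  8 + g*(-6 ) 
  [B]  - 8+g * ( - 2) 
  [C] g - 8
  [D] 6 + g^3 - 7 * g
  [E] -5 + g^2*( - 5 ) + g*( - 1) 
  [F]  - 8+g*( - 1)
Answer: F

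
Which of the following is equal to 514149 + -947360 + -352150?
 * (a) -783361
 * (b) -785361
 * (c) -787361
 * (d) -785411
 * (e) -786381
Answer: b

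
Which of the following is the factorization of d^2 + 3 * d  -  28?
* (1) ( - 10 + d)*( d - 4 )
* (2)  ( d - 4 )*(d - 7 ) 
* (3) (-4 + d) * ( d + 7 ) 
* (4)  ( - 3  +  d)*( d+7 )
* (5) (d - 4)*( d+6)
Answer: 3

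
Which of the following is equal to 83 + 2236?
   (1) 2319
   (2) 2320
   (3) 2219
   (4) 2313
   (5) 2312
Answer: 1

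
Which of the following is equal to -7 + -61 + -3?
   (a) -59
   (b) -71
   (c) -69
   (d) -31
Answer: b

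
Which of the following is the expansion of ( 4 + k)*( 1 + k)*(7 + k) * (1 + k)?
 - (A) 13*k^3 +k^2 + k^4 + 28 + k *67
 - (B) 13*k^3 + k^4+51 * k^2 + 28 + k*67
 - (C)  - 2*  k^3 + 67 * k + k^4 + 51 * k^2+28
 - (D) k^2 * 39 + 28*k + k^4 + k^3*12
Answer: B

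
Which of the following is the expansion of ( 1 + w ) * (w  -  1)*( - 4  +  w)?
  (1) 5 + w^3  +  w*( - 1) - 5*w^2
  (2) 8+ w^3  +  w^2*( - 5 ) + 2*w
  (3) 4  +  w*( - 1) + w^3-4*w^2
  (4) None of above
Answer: 3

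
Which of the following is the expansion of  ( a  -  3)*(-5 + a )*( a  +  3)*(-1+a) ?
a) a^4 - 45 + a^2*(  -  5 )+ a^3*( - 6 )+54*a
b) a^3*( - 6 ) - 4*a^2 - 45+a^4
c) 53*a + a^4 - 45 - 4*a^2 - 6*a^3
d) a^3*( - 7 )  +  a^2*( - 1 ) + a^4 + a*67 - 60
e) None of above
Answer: e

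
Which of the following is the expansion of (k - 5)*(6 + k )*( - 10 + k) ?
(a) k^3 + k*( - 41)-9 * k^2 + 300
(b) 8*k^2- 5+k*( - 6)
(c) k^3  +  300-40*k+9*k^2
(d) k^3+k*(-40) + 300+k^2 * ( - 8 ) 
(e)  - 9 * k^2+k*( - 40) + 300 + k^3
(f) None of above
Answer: e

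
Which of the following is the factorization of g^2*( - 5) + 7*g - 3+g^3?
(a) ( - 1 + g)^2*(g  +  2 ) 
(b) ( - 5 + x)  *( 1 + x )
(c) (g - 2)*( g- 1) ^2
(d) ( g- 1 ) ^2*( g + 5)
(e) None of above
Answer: e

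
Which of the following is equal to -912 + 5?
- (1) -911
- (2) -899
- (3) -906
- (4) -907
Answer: 4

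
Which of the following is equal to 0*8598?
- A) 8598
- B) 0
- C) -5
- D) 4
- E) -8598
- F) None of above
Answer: B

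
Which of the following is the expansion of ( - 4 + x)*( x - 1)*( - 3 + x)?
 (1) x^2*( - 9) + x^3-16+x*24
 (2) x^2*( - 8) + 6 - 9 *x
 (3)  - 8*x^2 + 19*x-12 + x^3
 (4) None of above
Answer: 3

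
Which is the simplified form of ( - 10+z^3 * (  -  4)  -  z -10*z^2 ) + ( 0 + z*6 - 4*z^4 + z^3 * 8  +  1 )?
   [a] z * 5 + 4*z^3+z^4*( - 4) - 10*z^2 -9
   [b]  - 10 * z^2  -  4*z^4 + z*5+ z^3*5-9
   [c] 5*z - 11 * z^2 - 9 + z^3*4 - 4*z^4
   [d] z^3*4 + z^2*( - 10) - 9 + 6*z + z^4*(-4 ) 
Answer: a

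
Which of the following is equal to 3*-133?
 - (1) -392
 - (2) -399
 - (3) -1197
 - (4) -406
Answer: 2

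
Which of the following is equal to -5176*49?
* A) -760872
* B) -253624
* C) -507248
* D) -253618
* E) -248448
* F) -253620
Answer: B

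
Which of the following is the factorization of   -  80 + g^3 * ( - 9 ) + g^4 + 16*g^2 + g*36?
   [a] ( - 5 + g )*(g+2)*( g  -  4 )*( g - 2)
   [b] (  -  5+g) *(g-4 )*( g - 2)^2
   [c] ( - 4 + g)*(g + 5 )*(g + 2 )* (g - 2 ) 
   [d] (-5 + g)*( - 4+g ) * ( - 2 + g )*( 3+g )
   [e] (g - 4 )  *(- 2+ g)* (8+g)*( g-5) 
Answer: a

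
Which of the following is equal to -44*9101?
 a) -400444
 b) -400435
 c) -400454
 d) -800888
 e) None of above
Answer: a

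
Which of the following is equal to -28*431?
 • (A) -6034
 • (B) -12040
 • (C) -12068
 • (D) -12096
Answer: C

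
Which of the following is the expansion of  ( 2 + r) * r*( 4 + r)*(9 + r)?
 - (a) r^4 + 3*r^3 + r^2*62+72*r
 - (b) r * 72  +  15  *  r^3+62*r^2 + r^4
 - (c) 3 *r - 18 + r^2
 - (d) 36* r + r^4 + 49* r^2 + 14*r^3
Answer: b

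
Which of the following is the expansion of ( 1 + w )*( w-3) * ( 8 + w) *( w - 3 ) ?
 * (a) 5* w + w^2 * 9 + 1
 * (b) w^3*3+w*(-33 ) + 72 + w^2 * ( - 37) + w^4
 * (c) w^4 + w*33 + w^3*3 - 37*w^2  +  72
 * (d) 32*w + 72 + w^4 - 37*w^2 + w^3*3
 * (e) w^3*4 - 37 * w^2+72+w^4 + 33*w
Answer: c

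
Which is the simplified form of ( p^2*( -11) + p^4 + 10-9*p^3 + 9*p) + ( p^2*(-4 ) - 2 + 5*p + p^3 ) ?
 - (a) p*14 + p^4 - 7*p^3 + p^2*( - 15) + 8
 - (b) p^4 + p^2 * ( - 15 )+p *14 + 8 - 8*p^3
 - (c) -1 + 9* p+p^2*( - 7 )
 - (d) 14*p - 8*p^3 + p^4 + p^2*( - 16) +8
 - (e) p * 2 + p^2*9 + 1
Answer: b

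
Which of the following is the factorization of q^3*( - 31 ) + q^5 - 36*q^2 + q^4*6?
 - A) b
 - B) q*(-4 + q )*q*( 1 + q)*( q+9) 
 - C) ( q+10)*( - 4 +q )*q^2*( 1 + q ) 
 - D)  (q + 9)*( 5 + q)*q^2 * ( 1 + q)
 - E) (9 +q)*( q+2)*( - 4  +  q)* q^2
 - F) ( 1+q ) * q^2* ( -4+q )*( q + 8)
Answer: B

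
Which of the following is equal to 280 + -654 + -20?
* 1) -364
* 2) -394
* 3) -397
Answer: 2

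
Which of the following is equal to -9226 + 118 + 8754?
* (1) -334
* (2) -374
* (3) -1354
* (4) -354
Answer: 4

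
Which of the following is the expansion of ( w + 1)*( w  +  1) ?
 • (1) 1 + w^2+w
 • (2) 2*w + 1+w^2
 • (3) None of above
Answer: 2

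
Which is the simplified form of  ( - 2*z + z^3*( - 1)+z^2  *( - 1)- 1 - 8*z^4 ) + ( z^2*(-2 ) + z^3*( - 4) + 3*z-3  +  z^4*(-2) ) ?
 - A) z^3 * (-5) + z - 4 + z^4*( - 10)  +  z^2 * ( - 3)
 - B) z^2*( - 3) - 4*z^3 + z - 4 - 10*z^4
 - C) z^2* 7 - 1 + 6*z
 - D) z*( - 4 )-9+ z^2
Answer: A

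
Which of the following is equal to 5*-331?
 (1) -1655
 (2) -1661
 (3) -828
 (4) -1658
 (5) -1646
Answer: 1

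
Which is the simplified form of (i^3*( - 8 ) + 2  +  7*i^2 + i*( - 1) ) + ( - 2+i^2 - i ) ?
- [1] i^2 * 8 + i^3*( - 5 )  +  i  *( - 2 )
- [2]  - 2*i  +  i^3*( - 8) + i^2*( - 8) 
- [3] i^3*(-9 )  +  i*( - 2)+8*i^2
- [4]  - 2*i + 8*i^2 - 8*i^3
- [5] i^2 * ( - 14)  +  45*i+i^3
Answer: 4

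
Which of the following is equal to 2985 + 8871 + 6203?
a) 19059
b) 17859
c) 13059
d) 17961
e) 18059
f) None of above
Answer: e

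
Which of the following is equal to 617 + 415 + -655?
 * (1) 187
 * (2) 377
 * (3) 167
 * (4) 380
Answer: 2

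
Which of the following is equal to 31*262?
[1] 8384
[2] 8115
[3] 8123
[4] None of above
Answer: 4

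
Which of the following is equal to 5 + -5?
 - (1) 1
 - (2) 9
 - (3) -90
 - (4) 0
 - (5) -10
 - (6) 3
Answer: 4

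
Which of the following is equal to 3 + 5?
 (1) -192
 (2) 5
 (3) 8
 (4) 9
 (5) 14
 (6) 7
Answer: 3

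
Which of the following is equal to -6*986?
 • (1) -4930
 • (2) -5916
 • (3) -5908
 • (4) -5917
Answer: 2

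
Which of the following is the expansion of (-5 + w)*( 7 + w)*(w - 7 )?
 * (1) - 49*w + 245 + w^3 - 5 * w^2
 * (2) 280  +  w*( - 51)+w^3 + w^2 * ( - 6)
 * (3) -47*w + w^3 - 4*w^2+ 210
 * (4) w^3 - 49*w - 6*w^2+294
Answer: 1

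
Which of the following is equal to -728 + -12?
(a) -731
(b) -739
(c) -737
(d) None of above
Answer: d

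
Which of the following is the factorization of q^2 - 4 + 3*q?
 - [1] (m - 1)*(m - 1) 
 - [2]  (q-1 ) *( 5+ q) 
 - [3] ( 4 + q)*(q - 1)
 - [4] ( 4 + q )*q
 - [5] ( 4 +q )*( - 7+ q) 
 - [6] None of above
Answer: 3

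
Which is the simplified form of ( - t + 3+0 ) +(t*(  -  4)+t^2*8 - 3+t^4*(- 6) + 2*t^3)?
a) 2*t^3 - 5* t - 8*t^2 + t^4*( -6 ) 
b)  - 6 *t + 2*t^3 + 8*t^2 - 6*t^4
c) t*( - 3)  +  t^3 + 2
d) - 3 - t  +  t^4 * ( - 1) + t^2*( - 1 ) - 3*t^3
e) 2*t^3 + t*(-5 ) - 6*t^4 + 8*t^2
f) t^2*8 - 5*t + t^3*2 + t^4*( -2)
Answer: e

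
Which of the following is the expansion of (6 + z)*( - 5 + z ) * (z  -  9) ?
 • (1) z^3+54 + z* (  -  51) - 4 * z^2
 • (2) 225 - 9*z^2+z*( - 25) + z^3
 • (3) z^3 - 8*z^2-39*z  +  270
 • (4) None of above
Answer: 3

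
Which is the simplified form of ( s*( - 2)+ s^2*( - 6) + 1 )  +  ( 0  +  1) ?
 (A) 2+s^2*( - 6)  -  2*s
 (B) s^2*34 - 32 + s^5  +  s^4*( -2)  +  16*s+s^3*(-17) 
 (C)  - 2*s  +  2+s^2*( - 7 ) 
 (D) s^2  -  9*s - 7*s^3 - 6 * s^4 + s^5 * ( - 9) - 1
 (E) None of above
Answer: A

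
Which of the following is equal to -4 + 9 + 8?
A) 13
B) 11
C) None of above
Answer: A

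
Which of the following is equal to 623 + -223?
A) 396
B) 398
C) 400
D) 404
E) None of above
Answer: C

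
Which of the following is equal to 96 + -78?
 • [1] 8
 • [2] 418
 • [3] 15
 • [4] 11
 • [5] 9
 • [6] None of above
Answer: 6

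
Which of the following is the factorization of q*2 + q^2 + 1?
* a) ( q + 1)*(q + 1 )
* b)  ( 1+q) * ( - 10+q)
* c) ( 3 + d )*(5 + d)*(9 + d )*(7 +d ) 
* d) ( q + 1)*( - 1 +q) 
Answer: a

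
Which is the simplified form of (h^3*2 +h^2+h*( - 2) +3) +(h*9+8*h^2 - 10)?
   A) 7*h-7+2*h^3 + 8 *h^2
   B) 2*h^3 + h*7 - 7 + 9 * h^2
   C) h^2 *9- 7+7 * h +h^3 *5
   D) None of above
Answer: B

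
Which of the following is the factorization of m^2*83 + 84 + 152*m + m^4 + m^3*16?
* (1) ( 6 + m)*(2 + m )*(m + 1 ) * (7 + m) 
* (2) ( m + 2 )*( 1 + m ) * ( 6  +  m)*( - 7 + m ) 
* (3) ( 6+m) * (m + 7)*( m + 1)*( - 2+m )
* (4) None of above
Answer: 1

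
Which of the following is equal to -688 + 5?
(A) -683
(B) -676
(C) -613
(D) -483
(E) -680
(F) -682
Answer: A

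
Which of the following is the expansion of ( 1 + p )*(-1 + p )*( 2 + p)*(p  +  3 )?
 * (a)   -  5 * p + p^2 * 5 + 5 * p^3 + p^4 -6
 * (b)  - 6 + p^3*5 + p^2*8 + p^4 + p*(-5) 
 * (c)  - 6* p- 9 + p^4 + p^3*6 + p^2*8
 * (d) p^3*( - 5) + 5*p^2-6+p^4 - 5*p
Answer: a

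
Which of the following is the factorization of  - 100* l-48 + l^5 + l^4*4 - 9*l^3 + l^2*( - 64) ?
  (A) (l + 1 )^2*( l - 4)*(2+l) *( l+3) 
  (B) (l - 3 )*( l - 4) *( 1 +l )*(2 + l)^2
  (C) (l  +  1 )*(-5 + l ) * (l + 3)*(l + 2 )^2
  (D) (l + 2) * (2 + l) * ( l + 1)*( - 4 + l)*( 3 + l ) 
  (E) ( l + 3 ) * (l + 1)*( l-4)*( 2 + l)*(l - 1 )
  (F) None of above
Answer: D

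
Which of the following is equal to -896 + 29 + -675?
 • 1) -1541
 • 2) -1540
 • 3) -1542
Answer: 3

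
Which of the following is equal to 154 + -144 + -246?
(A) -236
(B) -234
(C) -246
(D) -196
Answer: A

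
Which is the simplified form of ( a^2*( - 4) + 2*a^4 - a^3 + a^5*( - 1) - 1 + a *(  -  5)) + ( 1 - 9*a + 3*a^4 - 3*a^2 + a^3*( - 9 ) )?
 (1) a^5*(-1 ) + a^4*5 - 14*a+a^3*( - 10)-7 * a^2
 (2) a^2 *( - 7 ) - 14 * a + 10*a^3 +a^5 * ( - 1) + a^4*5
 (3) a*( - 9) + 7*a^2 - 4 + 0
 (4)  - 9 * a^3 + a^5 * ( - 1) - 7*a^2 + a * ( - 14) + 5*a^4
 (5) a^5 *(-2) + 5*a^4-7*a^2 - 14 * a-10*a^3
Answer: 1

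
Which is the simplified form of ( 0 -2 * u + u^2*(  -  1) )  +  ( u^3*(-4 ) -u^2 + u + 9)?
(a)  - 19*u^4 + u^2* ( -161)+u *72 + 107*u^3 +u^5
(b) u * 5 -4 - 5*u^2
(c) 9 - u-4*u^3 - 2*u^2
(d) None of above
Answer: c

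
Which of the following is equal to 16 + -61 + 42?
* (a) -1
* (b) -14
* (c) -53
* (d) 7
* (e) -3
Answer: e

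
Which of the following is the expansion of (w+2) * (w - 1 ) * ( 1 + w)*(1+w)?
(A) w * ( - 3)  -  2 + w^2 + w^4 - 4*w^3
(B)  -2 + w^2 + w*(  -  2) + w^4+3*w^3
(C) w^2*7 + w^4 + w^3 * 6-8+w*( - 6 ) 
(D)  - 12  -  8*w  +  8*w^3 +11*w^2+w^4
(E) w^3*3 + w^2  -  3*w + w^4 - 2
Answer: E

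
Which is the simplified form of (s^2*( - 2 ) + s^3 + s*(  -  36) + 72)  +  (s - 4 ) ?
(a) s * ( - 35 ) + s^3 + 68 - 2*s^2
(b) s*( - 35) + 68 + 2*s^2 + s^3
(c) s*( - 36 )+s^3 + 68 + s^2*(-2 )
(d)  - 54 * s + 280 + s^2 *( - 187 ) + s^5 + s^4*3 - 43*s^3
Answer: a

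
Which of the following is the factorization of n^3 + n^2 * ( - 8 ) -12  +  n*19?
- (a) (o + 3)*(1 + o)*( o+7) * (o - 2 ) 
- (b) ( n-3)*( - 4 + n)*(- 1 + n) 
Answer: b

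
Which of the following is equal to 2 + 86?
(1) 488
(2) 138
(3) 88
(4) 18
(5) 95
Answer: 3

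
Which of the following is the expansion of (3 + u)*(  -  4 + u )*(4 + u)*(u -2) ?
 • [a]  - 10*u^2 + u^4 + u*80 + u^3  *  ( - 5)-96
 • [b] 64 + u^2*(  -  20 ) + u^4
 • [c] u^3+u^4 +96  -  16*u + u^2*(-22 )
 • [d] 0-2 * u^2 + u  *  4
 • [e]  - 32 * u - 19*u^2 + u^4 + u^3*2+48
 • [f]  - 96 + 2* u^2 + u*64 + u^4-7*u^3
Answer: c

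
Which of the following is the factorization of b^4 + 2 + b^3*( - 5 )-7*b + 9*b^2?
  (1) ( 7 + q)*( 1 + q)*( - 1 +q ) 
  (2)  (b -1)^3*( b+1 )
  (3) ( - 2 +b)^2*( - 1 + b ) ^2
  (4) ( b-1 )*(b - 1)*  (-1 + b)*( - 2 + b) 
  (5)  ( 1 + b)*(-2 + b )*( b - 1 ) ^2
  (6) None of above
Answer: 4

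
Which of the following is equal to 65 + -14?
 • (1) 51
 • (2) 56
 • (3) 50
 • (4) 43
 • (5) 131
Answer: 1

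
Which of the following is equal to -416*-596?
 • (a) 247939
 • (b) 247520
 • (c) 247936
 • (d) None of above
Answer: c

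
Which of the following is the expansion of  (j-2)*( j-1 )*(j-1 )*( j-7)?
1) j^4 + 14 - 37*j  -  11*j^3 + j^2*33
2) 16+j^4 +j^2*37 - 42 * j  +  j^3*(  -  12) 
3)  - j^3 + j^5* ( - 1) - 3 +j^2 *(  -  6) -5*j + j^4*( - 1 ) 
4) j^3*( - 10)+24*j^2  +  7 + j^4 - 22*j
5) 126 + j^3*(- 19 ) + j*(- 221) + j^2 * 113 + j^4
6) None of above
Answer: 1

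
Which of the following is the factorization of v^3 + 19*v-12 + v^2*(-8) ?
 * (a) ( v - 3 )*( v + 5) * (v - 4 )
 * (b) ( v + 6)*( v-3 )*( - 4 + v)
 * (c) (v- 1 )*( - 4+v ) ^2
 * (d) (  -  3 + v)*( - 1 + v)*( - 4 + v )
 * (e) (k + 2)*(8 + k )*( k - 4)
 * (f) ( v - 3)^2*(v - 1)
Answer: d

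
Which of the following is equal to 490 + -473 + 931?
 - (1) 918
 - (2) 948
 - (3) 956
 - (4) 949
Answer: 2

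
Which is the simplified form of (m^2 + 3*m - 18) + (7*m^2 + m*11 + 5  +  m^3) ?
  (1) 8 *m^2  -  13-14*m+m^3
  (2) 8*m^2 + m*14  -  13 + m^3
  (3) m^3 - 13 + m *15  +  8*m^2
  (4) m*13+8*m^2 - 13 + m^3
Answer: 2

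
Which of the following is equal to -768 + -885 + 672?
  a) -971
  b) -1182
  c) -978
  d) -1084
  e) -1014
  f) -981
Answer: f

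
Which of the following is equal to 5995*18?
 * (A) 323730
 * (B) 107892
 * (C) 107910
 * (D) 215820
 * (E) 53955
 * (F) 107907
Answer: C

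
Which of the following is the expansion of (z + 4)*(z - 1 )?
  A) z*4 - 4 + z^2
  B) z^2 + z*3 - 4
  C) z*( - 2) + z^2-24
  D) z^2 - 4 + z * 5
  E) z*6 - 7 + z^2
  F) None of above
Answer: B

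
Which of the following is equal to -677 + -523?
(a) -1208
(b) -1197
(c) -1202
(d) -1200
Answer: d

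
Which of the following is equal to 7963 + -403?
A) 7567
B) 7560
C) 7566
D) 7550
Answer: B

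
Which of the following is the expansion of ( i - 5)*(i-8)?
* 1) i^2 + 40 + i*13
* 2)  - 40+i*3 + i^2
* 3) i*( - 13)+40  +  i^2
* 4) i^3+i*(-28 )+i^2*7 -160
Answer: 3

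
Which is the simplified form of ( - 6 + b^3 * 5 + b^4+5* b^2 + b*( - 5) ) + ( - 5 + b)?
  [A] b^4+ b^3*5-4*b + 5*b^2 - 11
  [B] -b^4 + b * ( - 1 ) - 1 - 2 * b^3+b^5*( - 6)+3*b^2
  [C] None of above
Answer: A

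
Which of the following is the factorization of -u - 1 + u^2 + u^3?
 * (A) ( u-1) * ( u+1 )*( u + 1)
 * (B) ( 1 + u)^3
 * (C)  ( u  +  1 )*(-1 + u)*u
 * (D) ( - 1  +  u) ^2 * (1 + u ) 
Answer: A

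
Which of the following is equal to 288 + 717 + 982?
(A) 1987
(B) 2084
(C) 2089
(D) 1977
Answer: A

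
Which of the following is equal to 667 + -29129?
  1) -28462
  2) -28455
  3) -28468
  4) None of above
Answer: 1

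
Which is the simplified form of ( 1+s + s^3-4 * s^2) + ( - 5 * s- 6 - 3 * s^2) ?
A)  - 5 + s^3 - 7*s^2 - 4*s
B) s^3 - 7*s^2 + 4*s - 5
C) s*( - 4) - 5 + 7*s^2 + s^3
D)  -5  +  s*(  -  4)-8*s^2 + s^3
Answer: A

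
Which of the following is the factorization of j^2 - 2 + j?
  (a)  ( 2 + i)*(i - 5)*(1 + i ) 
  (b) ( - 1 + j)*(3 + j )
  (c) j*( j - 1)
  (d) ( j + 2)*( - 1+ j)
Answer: d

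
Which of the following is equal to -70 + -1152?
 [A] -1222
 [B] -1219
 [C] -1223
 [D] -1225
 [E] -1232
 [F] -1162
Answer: A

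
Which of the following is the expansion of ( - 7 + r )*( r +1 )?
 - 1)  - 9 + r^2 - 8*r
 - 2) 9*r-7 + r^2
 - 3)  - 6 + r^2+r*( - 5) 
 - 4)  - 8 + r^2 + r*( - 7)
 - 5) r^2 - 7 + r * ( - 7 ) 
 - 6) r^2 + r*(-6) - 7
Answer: 6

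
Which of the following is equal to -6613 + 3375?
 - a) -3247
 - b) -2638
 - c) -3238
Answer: c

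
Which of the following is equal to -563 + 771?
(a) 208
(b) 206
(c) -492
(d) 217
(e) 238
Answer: a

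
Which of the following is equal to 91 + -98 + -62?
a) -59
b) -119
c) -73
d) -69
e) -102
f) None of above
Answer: d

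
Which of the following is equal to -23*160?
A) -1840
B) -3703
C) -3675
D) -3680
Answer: D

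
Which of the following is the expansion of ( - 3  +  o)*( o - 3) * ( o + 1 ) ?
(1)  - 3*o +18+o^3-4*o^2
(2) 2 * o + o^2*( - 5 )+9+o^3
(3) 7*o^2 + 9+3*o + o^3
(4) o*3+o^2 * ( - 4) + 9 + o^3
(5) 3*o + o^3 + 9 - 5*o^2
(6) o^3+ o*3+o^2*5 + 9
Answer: 5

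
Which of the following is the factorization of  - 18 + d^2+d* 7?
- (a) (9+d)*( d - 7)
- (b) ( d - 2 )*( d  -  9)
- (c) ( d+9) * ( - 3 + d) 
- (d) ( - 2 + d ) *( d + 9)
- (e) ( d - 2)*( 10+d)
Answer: d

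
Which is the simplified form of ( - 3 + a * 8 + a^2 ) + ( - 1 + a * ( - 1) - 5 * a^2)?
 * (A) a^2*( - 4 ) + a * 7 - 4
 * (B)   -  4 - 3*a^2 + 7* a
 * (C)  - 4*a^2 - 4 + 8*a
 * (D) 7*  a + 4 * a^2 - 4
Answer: A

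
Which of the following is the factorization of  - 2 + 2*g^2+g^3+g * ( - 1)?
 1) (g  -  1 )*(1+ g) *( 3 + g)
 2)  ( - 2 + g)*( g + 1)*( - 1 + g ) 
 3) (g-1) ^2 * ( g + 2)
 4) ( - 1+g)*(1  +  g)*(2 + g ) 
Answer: 4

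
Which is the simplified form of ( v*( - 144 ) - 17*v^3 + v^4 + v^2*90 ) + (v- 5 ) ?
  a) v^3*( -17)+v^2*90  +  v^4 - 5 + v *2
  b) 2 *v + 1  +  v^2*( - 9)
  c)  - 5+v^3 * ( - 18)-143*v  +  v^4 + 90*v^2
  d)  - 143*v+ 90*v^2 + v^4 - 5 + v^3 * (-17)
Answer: d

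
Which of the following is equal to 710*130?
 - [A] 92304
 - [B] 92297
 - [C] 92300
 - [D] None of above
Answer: C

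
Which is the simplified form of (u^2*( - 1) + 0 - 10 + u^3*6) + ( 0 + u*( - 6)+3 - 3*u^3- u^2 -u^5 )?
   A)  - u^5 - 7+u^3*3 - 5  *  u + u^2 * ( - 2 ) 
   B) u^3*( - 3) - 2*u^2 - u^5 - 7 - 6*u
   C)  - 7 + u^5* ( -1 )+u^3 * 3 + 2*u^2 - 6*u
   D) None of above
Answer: D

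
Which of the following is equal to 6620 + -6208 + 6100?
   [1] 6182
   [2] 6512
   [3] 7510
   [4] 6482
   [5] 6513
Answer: 2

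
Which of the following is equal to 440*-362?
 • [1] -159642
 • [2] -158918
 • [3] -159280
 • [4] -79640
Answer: 3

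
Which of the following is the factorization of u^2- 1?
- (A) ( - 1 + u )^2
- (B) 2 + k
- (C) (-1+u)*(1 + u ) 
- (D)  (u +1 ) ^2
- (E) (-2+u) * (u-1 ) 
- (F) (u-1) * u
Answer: C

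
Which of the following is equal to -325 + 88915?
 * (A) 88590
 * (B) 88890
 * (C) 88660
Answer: A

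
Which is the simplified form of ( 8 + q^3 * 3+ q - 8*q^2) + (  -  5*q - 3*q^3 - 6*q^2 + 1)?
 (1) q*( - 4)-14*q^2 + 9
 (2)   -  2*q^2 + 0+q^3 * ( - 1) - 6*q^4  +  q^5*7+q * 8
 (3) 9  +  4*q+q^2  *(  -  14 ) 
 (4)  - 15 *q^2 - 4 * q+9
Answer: 1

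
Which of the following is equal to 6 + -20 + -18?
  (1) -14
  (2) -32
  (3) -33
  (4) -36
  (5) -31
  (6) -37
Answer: 2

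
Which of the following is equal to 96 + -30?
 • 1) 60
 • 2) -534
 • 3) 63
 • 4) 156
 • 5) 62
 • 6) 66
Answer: 6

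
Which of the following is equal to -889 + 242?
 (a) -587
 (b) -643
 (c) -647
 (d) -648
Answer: c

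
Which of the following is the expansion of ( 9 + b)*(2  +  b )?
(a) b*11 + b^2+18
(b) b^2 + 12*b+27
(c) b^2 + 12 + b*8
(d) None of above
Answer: a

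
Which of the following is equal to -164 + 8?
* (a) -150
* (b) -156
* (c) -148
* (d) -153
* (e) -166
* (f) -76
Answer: b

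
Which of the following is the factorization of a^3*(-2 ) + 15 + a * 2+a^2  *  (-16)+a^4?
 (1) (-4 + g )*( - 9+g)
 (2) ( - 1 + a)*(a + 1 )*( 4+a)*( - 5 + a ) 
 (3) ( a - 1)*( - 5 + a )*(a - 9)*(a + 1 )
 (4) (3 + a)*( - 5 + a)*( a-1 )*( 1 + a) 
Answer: 4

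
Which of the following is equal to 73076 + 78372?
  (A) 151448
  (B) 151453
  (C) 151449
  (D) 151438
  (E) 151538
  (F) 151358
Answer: A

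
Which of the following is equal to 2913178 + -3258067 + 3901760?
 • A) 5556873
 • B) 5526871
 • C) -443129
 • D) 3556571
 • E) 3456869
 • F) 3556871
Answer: F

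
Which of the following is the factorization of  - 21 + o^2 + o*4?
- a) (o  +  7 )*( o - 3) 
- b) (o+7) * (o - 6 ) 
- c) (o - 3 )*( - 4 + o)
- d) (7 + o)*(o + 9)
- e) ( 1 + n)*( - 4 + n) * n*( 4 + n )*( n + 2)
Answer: a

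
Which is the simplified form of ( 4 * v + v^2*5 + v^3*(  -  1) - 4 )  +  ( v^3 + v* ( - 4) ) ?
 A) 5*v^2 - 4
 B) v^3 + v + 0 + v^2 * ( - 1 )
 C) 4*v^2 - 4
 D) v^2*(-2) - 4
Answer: A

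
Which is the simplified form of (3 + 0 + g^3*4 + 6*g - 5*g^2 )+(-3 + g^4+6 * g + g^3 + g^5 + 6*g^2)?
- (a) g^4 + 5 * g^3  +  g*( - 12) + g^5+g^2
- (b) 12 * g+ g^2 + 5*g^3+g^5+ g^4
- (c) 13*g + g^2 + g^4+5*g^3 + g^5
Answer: b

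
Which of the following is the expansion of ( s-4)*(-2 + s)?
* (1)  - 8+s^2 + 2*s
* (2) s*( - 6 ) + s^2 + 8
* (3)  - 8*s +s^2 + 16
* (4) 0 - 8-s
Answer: 2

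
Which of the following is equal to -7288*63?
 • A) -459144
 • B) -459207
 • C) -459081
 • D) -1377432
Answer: A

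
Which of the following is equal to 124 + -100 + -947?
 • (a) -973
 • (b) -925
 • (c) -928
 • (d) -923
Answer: d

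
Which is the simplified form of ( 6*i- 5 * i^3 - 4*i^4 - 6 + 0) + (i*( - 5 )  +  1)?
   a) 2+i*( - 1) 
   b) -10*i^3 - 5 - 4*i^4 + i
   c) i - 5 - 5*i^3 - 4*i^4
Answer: c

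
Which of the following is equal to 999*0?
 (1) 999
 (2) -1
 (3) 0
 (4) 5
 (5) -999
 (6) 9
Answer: 3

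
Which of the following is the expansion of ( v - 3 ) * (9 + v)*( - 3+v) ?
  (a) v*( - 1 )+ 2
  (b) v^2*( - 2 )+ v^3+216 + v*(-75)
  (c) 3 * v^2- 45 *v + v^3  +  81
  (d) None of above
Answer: c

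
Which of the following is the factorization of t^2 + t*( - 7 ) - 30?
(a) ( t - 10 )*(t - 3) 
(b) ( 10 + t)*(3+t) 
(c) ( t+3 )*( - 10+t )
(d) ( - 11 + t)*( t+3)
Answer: c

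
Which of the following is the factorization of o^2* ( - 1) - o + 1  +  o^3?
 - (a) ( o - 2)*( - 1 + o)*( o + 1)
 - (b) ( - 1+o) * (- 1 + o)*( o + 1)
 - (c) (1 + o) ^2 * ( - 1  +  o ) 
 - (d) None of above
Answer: b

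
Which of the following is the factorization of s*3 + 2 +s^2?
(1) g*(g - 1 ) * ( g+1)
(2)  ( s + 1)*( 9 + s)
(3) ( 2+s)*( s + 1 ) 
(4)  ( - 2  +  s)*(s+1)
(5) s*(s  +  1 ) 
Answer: 3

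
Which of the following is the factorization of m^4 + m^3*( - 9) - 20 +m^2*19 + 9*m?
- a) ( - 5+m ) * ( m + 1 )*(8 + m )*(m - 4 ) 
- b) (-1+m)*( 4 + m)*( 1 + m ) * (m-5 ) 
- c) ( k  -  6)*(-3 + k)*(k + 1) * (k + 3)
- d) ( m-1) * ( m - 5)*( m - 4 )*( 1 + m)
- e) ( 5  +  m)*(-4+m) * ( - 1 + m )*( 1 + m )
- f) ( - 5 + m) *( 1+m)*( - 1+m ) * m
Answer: d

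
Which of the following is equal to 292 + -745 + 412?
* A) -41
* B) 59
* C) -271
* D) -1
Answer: A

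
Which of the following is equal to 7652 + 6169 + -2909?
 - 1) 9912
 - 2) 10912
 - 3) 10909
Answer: 2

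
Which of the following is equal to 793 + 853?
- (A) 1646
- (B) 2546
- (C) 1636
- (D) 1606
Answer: A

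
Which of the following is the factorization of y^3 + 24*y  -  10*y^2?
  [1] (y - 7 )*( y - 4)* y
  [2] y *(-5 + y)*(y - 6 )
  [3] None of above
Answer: 3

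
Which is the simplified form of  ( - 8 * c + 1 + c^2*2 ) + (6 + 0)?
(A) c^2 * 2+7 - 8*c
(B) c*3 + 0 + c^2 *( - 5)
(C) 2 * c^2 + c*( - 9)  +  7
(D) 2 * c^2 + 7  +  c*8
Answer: A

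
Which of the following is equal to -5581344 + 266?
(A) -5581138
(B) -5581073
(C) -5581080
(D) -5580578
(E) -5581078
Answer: E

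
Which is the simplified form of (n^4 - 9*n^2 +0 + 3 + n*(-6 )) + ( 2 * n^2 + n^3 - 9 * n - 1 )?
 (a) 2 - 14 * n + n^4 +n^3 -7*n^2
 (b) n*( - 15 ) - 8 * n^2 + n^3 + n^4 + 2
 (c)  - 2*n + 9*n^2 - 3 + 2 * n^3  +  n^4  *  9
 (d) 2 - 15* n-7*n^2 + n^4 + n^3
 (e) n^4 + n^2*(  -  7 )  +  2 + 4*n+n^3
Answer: d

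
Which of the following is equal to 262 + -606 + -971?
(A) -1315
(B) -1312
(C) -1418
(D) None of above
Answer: A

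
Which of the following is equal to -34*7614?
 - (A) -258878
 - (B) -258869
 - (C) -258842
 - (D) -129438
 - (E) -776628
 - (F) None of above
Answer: F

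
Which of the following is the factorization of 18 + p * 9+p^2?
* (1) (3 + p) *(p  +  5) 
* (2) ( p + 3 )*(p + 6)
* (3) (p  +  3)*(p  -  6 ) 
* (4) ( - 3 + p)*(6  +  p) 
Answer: 2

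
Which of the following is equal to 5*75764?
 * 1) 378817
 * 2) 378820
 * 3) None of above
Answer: 2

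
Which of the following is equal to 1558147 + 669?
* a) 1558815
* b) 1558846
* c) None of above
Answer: c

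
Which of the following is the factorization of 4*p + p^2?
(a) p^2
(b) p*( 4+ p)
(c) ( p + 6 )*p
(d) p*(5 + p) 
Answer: b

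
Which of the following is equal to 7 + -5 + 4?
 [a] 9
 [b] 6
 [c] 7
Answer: b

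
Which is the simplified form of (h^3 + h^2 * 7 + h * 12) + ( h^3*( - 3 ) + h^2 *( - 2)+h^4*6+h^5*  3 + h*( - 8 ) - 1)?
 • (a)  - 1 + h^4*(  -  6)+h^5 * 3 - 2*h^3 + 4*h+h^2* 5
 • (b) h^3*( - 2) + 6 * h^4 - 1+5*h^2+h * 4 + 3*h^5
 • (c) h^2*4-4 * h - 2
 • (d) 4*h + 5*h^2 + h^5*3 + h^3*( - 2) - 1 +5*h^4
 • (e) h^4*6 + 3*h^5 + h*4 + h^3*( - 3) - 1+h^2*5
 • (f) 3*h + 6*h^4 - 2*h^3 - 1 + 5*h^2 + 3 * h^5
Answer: b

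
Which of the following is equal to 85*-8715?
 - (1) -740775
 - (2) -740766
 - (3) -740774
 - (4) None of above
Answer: 1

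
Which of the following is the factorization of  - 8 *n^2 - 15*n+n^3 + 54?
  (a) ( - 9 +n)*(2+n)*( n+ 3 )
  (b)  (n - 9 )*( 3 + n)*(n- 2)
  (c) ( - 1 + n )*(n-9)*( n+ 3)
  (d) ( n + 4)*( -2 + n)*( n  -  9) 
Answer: b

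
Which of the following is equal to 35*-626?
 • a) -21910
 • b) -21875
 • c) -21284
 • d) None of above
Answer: a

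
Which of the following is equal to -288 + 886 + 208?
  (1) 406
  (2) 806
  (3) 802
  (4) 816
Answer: 2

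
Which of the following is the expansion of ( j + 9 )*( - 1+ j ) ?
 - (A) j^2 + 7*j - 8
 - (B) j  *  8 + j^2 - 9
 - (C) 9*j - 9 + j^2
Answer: B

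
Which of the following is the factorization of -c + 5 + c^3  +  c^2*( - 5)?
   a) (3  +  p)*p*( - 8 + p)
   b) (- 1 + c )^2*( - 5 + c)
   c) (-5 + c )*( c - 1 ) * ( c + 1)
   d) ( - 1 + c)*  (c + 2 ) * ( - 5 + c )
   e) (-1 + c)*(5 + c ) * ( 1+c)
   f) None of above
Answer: c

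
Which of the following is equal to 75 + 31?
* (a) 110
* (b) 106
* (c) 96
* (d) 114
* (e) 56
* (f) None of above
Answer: b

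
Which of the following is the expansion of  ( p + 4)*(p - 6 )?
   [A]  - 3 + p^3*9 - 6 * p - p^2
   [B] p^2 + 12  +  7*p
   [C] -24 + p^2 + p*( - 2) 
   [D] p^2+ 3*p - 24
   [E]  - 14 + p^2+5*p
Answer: C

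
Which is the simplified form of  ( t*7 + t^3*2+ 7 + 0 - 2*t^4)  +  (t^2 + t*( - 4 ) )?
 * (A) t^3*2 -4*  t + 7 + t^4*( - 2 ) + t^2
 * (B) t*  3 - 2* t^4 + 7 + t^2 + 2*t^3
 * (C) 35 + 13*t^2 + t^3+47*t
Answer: B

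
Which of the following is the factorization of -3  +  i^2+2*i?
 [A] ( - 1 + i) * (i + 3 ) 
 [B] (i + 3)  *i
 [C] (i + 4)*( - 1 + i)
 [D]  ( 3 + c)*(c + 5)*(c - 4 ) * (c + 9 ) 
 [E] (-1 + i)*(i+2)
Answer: A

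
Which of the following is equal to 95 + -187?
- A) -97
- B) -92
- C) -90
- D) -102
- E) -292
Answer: B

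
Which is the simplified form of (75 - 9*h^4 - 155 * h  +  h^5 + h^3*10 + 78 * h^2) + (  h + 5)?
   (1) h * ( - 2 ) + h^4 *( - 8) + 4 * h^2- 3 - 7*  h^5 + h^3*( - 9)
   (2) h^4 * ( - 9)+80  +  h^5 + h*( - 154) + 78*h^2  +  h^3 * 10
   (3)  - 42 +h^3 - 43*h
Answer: 2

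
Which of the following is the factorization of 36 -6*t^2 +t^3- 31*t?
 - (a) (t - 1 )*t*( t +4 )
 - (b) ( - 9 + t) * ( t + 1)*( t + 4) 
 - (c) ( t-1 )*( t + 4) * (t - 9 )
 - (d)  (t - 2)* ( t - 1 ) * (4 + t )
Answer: c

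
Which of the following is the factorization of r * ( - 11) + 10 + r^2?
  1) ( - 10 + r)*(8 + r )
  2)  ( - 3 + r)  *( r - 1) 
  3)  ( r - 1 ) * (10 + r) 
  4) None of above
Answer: 4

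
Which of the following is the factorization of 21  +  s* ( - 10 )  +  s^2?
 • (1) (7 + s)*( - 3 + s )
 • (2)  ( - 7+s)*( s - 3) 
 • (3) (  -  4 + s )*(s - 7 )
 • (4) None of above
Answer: 2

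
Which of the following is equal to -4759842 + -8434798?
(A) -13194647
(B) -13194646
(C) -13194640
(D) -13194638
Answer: C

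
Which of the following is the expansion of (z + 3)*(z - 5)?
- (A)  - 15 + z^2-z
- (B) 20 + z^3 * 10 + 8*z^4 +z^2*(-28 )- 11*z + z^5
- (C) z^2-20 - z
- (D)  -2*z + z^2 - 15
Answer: D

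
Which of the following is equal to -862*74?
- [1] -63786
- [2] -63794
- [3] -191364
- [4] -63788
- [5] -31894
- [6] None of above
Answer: 4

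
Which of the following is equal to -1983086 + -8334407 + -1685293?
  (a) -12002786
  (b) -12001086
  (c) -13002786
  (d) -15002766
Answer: a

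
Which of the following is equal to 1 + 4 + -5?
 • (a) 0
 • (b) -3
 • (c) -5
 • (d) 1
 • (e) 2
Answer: a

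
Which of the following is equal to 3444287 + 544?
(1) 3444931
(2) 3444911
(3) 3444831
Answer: 3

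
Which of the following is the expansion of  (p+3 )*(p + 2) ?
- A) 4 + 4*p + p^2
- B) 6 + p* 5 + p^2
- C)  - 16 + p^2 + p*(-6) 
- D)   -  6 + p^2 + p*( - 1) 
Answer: B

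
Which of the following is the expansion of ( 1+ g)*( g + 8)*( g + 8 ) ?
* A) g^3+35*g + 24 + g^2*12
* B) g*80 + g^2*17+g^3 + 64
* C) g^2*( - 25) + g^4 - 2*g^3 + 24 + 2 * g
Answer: B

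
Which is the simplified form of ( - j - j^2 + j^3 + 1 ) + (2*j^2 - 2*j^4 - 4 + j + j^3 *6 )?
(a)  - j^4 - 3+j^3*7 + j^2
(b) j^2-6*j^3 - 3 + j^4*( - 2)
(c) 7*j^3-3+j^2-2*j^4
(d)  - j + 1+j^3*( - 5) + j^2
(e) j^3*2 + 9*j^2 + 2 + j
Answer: c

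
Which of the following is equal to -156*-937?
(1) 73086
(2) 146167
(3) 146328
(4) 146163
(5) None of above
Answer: 5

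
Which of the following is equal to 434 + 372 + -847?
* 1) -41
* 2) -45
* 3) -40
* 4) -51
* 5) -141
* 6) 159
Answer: 1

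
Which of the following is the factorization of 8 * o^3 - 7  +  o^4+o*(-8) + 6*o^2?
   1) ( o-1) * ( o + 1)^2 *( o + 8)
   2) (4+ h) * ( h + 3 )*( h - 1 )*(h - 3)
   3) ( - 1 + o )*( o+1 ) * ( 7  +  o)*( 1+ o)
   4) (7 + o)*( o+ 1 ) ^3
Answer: 3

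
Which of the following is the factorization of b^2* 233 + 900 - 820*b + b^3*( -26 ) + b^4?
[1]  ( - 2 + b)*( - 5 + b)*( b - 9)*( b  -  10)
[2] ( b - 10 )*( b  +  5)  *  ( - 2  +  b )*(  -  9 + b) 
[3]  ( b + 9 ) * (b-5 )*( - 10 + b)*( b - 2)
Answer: 1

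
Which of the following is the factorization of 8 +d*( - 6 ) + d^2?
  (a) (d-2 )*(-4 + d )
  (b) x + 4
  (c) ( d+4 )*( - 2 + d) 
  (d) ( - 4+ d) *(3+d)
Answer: a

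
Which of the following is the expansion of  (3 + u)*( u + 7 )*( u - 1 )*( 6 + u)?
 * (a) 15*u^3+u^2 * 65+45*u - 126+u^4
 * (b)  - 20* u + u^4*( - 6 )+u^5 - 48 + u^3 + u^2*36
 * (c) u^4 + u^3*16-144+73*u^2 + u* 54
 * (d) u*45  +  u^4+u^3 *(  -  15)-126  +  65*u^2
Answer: a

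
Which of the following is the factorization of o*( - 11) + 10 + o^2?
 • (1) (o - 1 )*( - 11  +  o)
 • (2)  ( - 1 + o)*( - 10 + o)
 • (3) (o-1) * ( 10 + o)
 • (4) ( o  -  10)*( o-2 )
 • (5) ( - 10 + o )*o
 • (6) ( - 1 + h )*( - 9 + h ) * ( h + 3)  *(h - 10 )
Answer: 2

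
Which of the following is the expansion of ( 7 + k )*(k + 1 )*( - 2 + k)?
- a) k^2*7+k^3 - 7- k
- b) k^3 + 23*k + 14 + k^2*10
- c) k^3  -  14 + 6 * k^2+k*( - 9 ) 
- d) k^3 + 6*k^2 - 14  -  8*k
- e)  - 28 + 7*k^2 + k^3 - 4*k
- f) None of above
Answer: c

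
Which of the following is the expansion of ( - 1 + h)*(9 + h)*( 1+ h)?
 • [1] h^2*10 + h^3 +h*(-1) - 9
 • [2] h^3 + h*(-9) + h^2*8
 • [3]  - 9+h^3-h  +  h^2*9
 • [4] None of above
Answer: 3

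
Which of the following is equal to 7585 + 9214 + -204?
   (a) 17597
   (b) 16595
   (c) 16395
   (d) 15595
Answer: b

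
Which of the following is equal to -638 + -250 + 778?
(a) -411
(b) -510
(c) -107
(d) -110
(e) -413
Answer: d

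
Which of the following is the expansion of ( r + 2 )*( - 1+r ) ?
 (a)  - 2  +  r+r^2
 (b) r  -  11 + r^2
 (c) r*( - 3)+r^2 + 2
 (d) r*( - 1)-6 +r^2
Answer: a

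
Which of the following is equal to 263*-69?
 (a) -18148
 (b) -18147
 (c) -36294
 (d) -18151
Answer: b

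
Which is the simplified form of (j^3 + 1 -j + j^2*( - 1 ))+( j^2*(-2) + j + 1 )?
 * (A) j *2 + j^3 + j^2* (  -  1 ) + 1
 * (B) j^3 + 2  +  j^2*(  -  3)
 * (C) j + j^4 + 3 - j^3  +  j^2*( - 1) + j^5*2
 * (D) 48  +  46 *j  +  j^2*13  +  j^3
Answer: B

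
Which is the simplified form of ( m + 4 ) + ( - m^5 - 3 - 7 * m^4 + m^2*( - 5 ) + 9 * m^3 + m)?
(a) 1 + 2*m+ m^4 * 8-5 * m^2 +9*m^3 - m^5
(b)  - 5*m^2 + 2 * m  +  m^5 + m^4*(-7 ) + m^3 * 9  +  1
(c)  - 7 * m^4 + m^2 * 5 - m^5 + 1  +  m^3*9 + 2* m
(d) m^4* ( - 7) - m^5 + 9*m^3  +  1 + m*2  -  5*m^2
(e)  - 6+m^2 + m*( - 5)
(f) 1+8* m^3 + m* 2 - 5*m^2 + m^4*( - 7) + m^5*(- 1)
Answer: d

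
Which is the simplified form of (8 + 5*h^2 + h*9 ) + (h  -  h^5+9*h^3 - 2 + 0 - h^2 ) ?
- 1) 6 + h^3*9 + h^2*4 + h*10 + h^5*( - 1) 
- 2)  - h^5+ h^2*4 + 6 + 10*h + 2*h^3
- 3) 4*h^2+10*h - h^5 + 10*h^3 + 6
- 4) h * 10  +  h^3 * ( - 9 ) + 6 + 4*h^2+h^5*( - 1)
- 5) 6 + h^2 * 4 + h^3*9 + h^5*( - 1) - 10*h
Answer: 1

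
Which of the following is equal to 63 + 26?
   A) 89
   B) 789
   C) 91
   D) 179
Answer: A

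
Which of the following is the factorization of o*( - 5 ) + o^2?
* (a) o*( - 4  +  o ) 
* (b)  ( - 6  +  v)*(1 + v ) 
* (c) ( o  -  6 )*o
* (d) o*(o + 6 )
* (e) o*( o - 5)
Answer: e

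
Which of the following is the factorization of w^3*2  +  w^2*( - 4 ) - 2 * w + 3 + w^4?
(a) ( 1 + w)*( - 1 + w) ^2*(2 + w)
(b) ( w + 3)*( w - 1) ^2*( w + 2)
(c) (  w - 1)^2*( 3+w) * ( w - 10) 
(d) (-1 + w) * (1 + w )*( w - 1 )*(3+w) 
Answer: d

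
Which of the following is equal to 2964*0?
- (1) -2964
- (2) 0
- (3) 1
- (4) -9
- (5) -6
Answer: 2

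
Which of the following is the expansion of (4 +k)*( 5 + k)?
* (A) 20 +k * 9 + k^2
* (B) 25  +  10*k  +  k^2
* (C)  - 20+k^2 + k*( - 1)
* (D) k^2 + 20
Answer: A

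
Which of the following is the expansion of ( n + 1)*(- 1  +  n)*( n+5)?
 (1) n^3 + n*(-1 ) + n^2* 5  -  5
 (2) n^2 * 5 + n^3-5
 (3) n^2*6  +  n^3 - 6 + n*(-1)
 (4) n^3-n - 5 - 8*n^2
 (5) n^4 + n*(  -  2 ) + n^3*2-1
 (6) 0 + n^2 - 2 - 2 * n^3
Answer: 1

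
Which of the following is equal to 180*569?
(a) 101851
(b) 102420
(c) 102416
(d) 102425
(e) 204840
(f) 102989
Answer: b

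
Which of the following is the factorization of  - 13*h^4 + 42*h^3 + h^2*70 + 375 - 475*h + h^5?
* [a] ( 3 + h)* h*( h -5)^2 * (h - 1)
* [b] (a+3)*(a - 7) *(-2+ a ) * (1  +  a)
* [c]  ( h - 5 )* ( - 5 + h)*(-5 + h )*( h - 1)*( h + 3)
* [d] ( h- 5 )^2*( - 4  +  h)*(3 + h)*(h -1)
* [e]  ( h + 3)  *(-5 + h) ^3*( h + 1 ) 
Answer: c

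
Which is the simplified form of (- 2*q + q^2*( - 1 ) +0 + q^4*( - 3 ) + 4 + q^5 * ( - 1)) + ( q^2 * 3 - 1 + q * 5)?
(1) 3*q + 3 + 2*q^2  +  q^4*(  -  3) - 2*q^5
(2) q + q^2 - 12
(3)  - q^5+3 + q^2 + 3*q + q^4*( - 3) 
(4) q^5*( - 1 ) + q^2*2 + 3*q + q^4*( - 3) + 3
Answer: 4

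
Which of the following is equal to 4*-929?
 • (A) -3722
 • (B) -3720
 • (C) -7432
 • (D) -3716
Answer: D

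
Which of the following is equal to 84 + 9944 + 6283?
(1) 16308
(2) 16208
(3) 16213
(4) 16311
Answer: 4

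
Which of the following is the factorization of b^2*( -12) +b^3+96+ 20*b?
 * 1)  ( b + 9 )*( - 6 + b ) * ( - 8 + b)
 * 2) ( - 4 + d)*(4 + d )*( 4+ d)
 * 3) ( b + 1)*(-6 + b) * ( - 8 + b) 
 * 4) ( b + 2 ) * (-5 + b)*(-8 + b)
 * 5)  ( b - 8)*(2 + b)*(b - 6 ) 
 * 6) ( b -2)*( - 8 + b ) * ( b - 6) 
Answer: 5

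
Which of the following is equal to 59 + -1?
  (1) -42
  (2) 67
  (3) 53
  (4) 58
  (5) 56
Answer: 4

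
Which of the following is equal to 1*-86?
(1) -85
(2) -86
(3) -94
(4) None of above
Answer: 2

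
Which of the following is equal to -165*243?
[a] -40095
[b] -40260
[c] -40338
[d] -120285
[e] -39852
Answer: a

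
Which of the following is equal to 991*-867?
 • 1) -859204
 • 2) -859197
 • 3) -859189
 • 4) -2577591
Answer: 2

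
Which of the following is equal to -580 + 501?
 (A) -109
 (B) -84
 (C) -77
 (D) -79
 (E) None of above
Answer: D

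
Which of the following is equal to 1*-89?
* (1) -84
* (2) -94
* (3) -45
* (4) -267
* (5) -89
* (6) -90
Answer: 5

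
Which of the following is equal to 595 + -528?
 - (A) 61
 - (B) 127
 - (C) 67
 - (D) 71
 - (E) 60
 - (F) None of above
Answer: C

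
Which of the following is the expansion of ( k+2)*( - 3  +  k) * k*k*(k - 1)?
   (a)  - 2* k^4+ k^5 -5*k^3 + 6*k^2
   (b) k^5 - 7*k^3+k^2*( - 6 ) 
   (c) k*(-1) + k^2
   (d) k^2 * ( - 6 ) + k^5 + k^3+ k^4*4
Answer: a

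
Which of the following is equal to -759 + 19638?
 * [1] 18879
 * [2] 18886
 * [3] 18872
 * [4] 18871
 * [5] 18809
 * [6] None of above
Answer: 1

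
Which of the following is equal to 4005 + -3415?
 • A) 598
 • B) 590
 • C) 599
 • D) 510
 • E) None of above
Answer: B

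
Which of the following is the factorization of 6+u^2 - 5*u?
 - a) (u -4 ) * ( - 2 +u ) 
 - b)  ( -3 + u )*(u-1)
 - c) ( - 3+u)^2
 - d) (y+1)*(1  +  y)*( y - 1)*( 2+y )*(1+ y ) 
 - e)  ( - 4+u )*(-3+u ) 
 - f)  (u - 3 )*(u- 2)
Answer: f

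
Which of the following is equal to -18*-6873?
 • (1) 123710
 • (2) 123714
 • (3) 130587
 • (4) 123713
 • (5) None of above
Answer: 2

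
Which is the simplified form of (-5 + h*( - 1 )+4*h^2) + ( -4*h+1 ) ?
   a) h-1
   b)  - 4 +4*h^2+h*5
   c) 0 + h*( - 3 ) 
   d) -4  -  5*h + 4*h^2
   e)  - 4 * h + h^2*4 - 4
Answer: d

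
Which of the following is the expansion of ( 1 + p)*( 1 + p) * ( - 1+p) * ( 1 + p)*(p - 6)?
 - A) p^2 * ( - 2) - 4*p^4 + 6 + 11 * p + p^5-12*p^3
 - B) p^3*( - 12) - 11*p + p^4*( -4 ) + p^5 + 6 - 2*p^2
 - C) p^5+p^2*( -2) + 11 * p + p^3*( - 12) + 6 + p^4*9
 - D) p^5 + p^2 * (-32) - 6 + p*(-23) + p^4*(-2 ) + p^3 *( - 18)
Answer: A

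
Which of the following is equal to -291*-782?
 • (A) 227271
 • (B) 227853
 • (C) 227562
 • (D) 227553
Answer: C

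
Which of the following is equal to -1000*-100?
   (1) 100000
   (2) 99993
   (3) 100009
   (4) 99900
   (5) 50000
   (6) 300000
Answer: 1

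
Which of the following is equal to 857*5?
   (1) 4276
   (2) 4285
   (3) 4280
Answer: 2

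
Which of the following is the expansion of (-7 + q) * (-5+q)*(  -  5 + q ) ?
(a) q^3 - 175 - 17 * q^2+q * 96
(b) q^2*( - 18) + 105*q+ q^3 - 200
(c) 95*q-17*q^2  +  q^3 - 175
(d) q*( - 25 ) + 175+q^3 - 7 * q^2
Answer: c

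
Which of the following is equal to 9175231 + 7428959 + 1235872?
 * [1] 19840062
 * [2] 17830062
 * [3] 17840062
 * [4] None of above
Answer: 3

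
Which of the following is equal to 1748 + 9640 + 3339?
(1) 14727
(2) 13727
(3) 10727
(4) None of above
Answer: 1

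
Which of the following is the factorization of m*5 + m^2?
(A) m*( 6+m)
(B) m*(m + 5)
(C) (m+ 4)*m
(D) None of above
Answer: B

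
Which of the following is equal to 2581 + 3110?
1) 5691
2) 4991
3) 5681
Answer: 1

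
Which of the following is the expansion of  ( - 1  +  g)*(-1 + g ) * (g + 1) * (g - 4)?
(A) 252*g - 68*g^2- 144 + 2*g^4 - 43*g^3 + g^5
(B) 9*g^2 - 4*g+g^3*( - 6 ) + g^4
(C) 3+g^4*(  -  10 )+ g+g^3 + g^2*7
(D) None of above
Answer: D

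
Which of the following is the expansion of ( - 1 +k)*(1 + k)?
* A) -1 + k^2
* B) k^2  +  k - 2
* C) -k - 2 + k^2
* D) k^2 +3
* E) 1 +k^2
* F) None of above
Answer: A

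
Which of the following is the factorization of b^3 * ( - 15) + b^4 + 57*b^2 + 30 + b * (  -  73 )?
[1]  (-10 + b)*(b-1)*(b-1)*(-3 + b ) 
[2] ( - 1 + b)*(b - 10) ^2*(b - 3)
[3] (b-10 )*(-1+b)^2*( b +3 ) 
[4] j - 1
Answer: 1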